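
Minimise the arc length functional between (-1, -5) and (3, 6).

Arc-length functional: J[y] = ∫ sqrt(1 + (y')^2) dx.
Lagrangian L = sqrt(1 + (y')^2) has no explicit y dependence, so ∂L/∂y = 0 and the Euler-Lagrange equation gives
    d/dx( y' / sqrt(1 + (y')^2) ) = 0  ⇒  y' / sqrt(1 + (y')^2) = const.
Hence y' is constant, so y(x) is affine.
Fitting the endpoints (-1, -5) and (3, 6):
    slope m = (6 − (-5)) / (3 − (-1)) = 11/4,
    intercept c = (-5) − m·(-1) = -9/4.
Extremal: y(x) = (11/4) x - 9/4.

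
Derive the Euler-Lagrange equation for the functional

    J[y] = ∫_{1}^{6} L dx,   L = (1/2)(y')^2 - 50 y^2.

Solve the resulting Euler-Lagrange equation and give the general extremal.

The Lagrangian is L = (1/2)(y')^2 - 50 y^2.
∂L/∂y = -100y.
∂L/∂y' = y'.
The Euler-Lagrange equation d/dx(∂L/∂y') − ∂L/∂y = 0 becomes:
    y'' + 100 y = 0
General solution: y(x) = A sin(10x) + B cos(10x), where A and B are arbitrary constants fixed by the endpoint conditions.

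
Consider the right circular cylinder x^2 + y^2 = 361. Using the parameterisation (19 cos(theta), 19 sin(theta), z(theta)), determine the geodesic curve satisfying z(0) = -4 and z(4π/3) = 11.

Parameterise the cylinder of radius R = 19 as
    r(θ) = (19 cos θ, 19 sin θ, z(θ)).
The arc-length element is
    ds = sqrt(361 + (dz/dθ)^2) dθ,
so the Lagrangian is L = sqrt(361 + z'^2).
L depends on z' only, not on z or θ, so ∂L/∂z = 0 and
    ∂L/∂z' = z' / sqrt(361 + z'^2).
The Euler-Lagrange equation gives
    d/dθ( z' / sqrt(361 + z'^2) ) = 0,
so z' is constant. Integrating once:
    z(θ) = a θ + b,
a helix on the cylinder (a straight line when the cylinder is unrolled). The constants a, b are determined by the endpoint conditions.
With endpoint conditions z(0) = -4 and z(4π/3) = 11: from z(0) = b we get b = -4, and a·4π/3 + -4 = 11 gives a = 45/(4π), so
    z(θ) = (45/(4π)) θ − 4.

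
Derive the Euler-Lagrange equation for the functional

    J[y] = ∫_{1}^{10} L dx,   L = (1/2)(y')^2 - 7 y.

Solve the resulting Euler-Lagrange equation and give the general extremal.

The Lagrangian is L = (1/2)(y')^2 - 7 y.
∂L/∂y = -7.
∂L/∂y' = y'.
The Euler-Lagrange equation d/dx(∂L/∂y') − ∂L/∂y = 0 becomes:
    y'' + 7 = 0
General solution: y(x) = -(7/2) x^2 + A x + B, where A and B are arbitrary constants fixed by the endpoint conditions.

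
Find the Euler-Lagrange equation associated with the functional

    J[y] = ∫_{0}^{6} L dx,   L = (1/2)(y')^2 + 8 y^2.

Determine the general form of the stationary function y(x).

The Lagrangian is L = (1/2)(y')^2 + 8 y^2.
∂L/∂y = 16y.
∂L/∂y' = y'.
The Euler-Lagrange equation d/dx(∂L/∂y') − ∂L/∂y = 0 becomes:
    y'' - 16 y = 0
General solution: y(x) = A e^(4x) + B e^(-4x), where A and B are arbitrary constants fixed by the endpoint conditions.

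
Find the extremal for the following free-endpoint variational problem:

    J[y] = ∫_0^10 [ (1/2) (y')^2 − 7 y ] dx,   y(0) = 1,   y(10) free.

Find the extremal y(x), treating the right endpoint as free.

The Lagrangian L = (1/2) (y')^2 − 7 y gives
    ∂L/∂y = −7,   ∂L/∂y' = y'.
Euler-Lagrange: d/dx(y') − (−7) = 0, i.e. y'' + 7 = 0, so
    y(x) = −(7/2) x^2 + C1 x + C2.
Fixed left endpoint y(0) = 1 ⇒ C2 = 1.
The right endpoint x = 10 is free, so the natural (transversality) condition is ∂L/∂y' |_{x=10} = 0, i.e. y'(10) = 0.
Compute y'(x) = −7 x + C1, so y'(10) = −70 + C1 = 0 ⇒ C1 = 70.
Therefore the extremal is
    y(x) = −(7/2) x^2 + 70 x + 1.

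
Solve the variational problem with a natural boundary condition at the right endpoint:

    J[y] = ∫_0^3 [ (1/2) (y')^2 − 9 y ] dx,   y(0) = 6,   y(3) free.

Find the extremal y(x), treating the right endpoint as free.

The Lagrangian L = (1/2) (y')^2 − 9 y gives
    ∂L/∂y = −9,   ∂L/∂y' = y'.
Euler-Lagrange: d/dx(y') − (−9) = 0, i.e. y'' + 9 = 0, so
    y(x) = −(9/2) x^2 + C1 x + C2.
Fixed left endpoint y(0) = 6 ⇒ C2 = 6.
The right endpoint x = 3 is free, so the natural (transversality) condition is ∂L/∂y' |_{x=3} = 0, i.e. y'(3) = 0.
Compute y'(x) = −9 x + C1, so y'(3) = −27 + C1 = 0 ⇒ C1 = 27.
Therefore the extremal is
    y(x) = −(9/2) x^2 + 27 x + 6.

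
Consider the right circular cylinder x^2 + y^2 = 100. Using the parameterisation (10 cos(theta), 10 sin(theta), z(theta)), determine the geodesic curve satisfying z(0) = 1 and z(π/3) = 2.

Parameterise the cylinder of radius R = 10 as
    r(θ) = (10 cos θ, 10 sin θ, z(θ)).
The arc-length element is
    ds = sqrt(100 + (dz/dθ)^2) dθ,
so the Lagrangian is L = sqrt(100 + z'^2).
L depends on z' only, not on z or θ, so ∂L/∂z = 0 and
    ∂L/∂z' = z' / sqrt(100 + z'^2).
The Euler-Lagrange equation gives
    d/dθ( z' / sqrt(100 + z'^2) ) = 0,
so z' is constant. Integrating once:
    z(θ) = a θ + b,
a helix on the cylinder (a straight line when the cylinder is unrolled). The constants a, b are determined by the endpoint conditions.
With endpoint conditions z(0) = 1 and z(π/3) = 2: from z(0) = b we get b = 1, and a·π/3 + 1 = 2 gives a = 3/π, so
    z(θ) = (3/π) θ + 1.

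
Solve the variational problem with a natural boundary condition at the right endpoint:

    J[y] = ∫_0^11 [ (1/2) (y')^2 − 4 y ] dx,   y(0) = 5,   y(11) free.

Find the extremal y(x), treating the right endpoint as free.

The Lagrangian L = (1/2) (y')^2 − 4 y gives
    ∂L/∂y = −4,   ∂L/∂y' = y'.
Euler-Lagrange: d/dx(y') − (−4) = 0, i.e. y'' + 4 = 0, so
    y(x) = −(4/2) x^2 + C1 x + C2.
Fixed left endpoint y(0) = 5 ⇒ C2 = 5.
The right endpoint x = 11 is free, so the natural (transversality) condition is ∂L/∂y' |_{x=11} = 0, i.e. y'(11) = 0.
Compute y'(x) = −4 x + C1, so y'(11) = −44 + C1 = 0 ⇒ C1 = 44.
Therefore the extremal is
    y(x) = −2 x^2 + 44 x + 5.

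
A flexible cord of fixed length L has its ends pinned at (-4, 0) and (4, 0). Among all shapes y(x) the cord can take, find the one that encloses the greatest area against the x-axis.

Set up the augmented Lagrangian using a multiplier λ for the length constraint:
    F(y, y') = y − λ sqrt(1 + y'^2).
F has no explicit x dependence, so the Beltrami identity yields a first integral
    F − y' ∂F/∂y' = C.
Compute ∂F/∂y' = −λ y' / sqrt(1 + y'^2). Then
    y − λ sqrt(1 + y'^2) + λ y'^2 / sqrt(1 + y'^2) = C
    ⇒  y − λ / sqrt(1 + y'^2) = C.
Solving for y' and integrating gives
    (x − a)^2 + (y − b)^2 = λ^2,
a circular arc of radius λ. The constants a, b are determined by the endpoint conditions y(-4) = y(4) = 0, and λ is fixed implicitly by the length constraint
    ∫_{-4}^{4} sqrt(1 + y'^2) dx = L.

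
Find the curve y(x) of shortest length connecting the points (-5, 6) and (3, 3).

Arc-length functional: J[y] = ∫ sqrt(1 + (y')^2) dx.
Lagrangian L = sqrt(1 + (y')^2) has no explicit y dependence, so ∂L/∂y = 0 and the Euler-Lagrange equation gives
    d/dx( y' / sqrt(1 + (y')^2) ) = 0  ⇒  y' / sqrt(1 + (y')^2) = const.
Hence y' is constant, so y(x) is affine.
Fitting the endpoints (-5, 6) and (3, 3):
    slope m = (3 − 6) / (3 − (-5)) = -3/8,
    intercept c = 6 − m·(-5) = 33/8.
Extremal: y(x) = (-3/8) x + 33/8.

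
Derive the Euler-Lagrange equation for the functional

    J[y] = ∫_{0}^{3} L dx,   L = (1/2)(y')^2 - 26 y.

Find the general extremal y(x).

The Lagrangian is L = (1/2)(y')^2 - 26 y.
∂L/∂y = -26.
∂L/∂y' = y'.
The Euler-Lagrange equation d/dx(∂L/∂y') − ∂L/∂y = 0 becomes:
    y'' + 26 = 0
General solution: y(x) = -13 x^2 + A x + B, where A and B are arbitrary constants fixed by the endpoint conditions.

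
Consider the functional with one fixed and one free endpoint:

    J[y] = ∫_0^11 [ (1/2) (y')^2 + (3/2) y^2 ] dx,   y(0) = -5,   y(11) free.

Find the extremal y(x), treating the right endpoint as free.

The Lagrangian L = (1/2) (y')^2 + (3/2) y^2 gives
    ∂L/∂y = 3 y,   ∂L/∂y' = y'.
Euler-Lagrange: y'' − 3 y = 0.
With k = sqrt(3), the general solution is
    y(x) = A cosh(sqrt(3) x) + B sinh(sqrt(3) x).
Fixed left endpoint y(0) = -5 ⇒ A = -5.
The right endpoint x = 11 is free, so the natural (transversality) condition is ∂L/∂y' |_{x=11} = 0, i.e. y'(11) = 0.
Compute y'(x) = A k sinh(k x) + B k cosh(k x), so
    y'(11) = A k sinh(k·11) + B k cosh(k·11) = 0
    ⇒ B = −A tanh(k·11) = 5 tanh(sqrt(3)·11).
Therefore the extremal is
    y(x) = −5 cosh(sqrt(3) x) + 5 tanh(sqrt(3)·11) sinh(sqrt(3) x).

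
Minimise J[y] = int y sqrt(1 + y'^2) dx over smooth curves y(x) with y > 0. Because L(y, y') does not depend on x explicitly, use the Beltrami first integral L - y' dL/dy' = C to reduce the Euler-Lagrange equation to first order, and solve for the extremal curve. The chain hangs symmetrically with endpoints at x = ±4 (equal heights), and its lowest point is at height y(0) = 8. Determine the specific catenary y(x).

The Lagrangian L(y, y') = y sqrt(1 + y'^2) has no explicit x dependence, so the Beltrami identity applies:
    L − y' ∂L/∂y' = C.
Compute ∂L/∂y' = y · y' / sqrt(1 + y'^2). Then
    L − y' ∂L/∂y'
    = y sqrt(1 + y'^2) − y · y'^2 / sqrt(1 + y'^2)
    = y (1 + y'^2 − y'^2) / sqrt(1 + y'^2)
    = y / sqrt(1 + y'^2) = C.
Squaring gives y^2 = C^2 (1 + y'^2), i.e.
    y'^2 = y^2 / C^2 − 1.
Separating variables,
    dy / sqrt(y^2 − C^2) = dx / C,
and integrating gives arccosh(y / C) = (x − a)/C, so
    y(x) = C cosh((x − a)/C),
the catenary. The constants C and a are fixed by the two endpoint conditions (and, for the hanging-chain problem, the length constraint selects C).
Now fit the given data. The endpoints x = ±4 are symmetric at equal height, so the catenary is even about its minimum: a = 0 and y(x) = C cosh(x/C). The lowest point is y(0) = C cosh(0) = C, and we are told y(0) = 8, so C = 8. Therefore
    y(x) = 8 cosh(x/8),
and at the endpoints
    y(±4) = 8 cosh(4/8).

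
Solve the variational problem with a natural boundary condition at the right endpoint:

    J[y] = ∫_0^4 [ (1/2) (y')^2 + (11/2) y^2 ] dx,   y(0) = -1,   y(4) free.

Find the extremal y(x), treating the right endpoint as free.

The Lagrangian L = (1/2) (y')^2 + (11/2) y^2 gives
    ∂L/∂y = 11 y,   ∂L/∂y' = y'.
Euler-Lagrange: y'' − 11 y = 0.
With k = sqrt(11), the general solution is
    y(x) = A cosh(sqrt(11) x) + B sinh(sqrt(11) x).
Fixed left endpoint y(0) = -1 ⇒ A = -1.
The right endpoint x = 4 is free, so the natural (transversality) condition is ∂L/∂y' |_{x=4} = 0, i.e. y'(4) = 0.
Compute y'(x) = A k sinh(k x) + B k cosh(k x), so
    y'(4) = A k sinh(k·4) + B k cosh(k·4) = 0
    ⇒ B = −A tanh(k·4) = tanh(sqrt(11)·4).
Therefore the extremal is
    y(x) = −cosh(sqrt(11) x) + tanh(sqrt(11)·4) sinh(sqrt(11) x).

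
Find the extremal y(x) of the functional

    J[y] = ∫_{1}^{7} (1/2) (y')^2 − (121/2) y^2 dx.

The Lagrangian is L = (1/2) (y')^2 − (121/2) y^2.
Compute ∂L/∂y = -121y, ∂L/∂y' = y'.
The Euler-Lagrange equation d/dx(∂L/∂y') − ∂L/∂y = 0 reduces to
    y'' + 121 y = 0.
Its general solution is
    y(x) = A sin(11x) + B cos(11x),
with A, B fixed by the endpoint conditions.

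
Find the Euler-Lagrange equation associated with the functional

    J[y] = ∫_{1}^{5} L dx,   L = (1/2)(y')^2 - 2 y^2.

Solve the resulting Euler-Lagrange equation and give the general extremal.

The Lagrangian is L = (1/2)(y')^2 - 2 y^2.
∂L/∂y = -4y.
∂L/∂y' = y'.
The Euler-Lagrange equation d/dx(∂L/∂y') − ∂L/∂y = 0 becomes:
    y'' + 4 y = 0
General solution: y(x) = A sin(2x) + B cos(2x), where A and B are arbitrary constants fixed by the endpoint conditions.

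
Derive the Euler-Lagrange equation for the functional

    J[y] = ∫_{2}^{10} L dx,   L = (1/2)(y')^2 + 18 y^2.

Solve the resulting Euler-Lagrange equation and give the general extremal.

The Lagrangian is L = (1/2)(y')^2 + 18 y^2.
∂L/∂y = 36y.
∂L/∂y' = y'.
The Euler-Lagrange equation d/dx(∂L/∂y') − ∂L/∂y = 0 becomes:
    y'' - 36 y = 0
General solution: y(x) = A e^(6x) + B e^(-6x), where A and B are arbitrary constants fixed by the endpoint conditions.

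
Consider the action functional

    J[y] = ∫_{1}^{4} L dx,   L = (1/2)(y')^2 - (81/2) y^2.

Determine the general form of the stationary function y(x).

The Lagrangian is L = (1/2)(y')^2 - (81/2) y^2.
∂L/∂y = -81y.
∂L/∂y' = y'.
The Euler-Lagrange equation d/dx(∂L/∂y') − ∂L/∂y = 0 becomes:
    y'' + 81 y = 0
General solution: y(x) = A sin(9x) + B cos(9x), where A and B are arbitrary constants fixed by the endpoint conditions.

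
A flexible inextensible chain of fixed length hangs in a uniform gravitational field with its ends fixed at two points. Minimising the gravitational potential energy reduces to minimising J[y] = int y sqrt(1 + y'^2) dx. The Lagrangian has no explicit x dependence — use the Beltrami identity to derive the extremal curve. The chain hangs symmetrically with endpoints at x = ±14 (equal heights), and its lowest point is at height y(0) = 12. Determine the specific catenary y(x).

The Lagrangian L(y, y') = y sqrt(1 + y'^2) has no explicit x dependence, so the Beltrami identity applies:
    L − y' ∂L/∂y' = C.
Compute ∂L/∂y' = y · y' / sqrt(1 + y'^2). Then
    L − y' ∂L/∂y'
    = y sqrt(1 + y'^2) − y · y'^2 / sqrt(1 + y'^2)
    = y (1 + y'^2 − y'^2) / sqrt(1 + y'^2)
    = y / sqrt(1 + y'^2) = C.
Squaring gives y^2 = C^2 (1 + y'^2), i.e.
    y'^2 = y^2 / C^2 − 1.
Separating variables,
    dy / sqrt(y^2 − C^2) = dx / C,
and integrating gives arccosh(y / C) = (x − a)/C, so
    y(x) = C cosh((x − a)/C),
the catenary. The constants C and a are fixed by the two endpoint conditions (and, for the hanging-chain problem, the length constraint selects C).
Now fit the given data. The endpoints x = ±14 are symmetric at equal height, so the catenary is even about its minimum: a = 0 and y(x) = C cosh(x/C). The lowest point is y(0) = C cosh(0) = C, and we are told y(0) = 12, so C = 12. Therefore
    y(x) = 12 cosh(x/12),
and at the endpoints
    y(±14) = 12 cosh(14/12).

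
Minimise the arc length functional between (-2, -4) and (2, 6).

Arc-length functional: J[y] = ∫ sqrt(1 + (y')^2) dx.
Lagrangian L = sqrt(1 + (y')^2) has no explicit y dependence, so ∂L/∂y = 0 and the Euler-Lagrange equation gives
    d/dx( y' / sqrt(1 + (y')^2) ) = 0  ⇒  y' / sqrt(1 + (y')^2) = const.
Hence y' is constant, so y(x) is affine.
Fitting the endpoints (-2, -4) and (2, 6):
    slope m = (6 − (-4)) / (2 − (-2)) = 5/2,
    intercept c = (-4) − m·(-2) = 1.
Extremal: y(x) = (5/2) x + 1.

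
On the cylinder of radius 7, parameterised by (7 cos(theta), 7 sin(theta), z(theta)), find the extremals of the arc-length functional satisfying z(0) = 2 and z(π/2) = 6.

Parameterise the cylinder of radius R = 7 as
    r(θ) = (7 cos θ, 7 sin θ, z(θ)).
The arc-length element is
    ds = sqrt(49 + (dz/dθ)^2) dθ,
so the Lagrangian is L = sqrt(49 + z'^2).
L depends on z' only, not on z or θ, so ∂L/∂z = 0 and
    ∂L/∂z' = z' / sqrt(49 + z'^2).
The Euler-Lagrange equation gives
    d/dθ( z' / sqrt(49 + z'^2) ) = 0,
so z' is constant. Integrating once:
    z(θ) = a θ + b,
a helix on the cylinder (a straight line when the cylinder is unrolled). The constants a, b are determined by the endpoint conditions.
With endpoint conditions z(0) = 2 and z(π/2) = 6: from z(0) = b we get b = 2, and a·π/2 + 2 = 6 gives a = 8/π, so
    z(θ) = (8/π) θ + 2.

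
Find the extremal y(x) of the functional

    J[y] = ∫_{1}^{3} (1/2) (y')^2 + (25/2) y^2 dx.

The Lagrangian is L = (1/2) (y')^2 + (25/2) y^2.
Compute ∂L/∂y = 25y, ∂L/∂y' = y'.
The Euler-Lagrange equation d/dx(∂L/∂y') − ∂L/∂y = 0 reduces to
    y'' − 25 y = 0.
Its general solution is
    y(x) = A e^(5x) + B e^(−5x),
with A, B fixed by the endpoint conditions.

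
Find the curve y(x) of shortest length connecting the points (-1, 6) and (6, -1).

Arc-length functional: J[y] = ∫ sqrt(1 + (y')^2) dx.
Lagrangian L = sqrt(1 + (y')^2) has no explicit y dependence, so ∂L/∂y = 0 and the Euler-Lagrange equation gives
    d/dx( y' / sqrt(1 + (y')^2) ) = 0  ⇒  y' / sqrt(1 + (y')^2) = const.
Hence y' is constant, so y(x) is affine.
Fitting the endpoints (-1, 6) and (6, -1):
    slope m = ((-1) − 6) / (6 − (-1)) = -1,
    intercept c = 6 − m·(-1) = 5.
Extremal: y(x) = -x + 5.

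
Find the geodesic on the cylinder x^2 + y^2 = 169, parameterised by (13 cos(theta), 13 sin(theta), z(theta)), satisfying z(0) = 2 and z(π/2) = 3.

Parameterise the cylinder of radius R = 13 as
    r(θ) = (13 cos θ, 13 sin θ, z(θ)).
The arc-length element is
    ds = sqrt(169 + (dz/dθ)^2) dθ,
so the Lagrangian is L = sqrt(169 + z'^2).
L depends on z' only, not on z or θ, so ∂L/∂z = 0 and
    ∂L/∂z' = z' / sqrt(169 + z'^2).
The Euler-Lagrange equation gives
    d/dθ( z' / sqrt(169 + z'^2) ) = 0,
so z' is constant. Integrating once:
    z(θ) = a θ + b,
a helix on the cylinder (a straight line when the cylinder is unrolled). The constants a, b are determined by the endpoint conditions.
With endpoint conditions z(0) = 2 and z(π/2) = 3: from z(0) = b we get b = 2, and a·π/2 + 2 = 3 gives a = 2/π, so
    z(θ) = (2/π) θ + 2.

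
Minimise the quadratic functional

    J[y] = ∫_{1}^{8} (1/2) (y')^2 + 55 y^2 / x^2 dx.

The Lagrangian is L = (1/2) (y')^2 + 55 y^2 / x^2.
Compute ∂L/∂y = 110y/x^2, ∂L/∂y' = y'.
The Euler-Lagrange equation d/dx(∂L/∂y') − ∂L/∂y = 0 reduces to
    y'' − 110/x^2 · y = 0  (x > 0).
Its general solution is
    y(x) = A x^11 + B x^(-10),
with A, B fixed by the endpoint conditions.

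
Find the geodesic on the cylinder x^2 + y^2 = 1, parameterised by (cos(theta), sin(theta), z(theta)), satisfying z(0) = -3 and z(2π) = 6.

Parameterise the cylinder of radius R = 1 as
    r(θ) = (cos θ, sin θ, z(θ)).
The arc-length element is
    ds = sqrt(1 + (dz/dθ)^2) dθ,
so the Lagrangian is L = sqrt(1 + z'^2).
L depends on z' only, not on z or θ, so ∂L/∂z = 0 and
    ∂L/∂z' = z' / sqrt(1 + z'^2).
The Euler-Lagrange equation gives
    d/dθ( z' / sqrt(1 + z'^2) ) = 0,
so z' is constant. Integrating once:
    z(θ) = a θ + b,
a helix on the cylinder (a straight line when the cylinder is unrolled). The constants a, b are determined by the endpoint conditions.
With endpoint conditions z(0) = -3 and z(2π) = 6: from z(0) = b we get b = -3, and a·2π + -3 = 6 gives a = 9/(2π), so
    z(θ) = (9/(2π)) θ − 3.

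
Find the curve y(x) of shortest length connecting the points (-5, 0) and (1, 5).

Arc-length functional: J[y] = ∫ sqrt(1 + (y')^2) dx.
Lagrangian L = sqrt(1 + (y')^2) has no explicit y dependence, so ∂L/∂y = 0 and the Euler-Lagrange equation gives
    d/dx( y' / sqrt(1 + (y')^2) ) = 0  ⇒  y' / sqrt(1 + (y')^2) = const.
Hence y' is constant, so y(x) is affine.
Fitting the endpoints (-5, 0) and (1, 5):
    slope m = (5 − 0) / (1 − (-5)) = 5/6,
    intercept c = 0 − m·(-5) = 25/6.
Extremal: y(x) = (5/6) x + 25/6.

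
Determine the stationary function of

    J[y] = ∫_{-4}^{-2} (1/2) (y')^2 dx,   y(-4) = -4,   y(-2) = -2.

The Lagrangian is L = (1/2) (y')^2.
Compute ∂L/∂y = 0, ∂L/∂y' = y'.
The Euler-Lagrange equation d/dx(∂L/∂y') − ∂L/∂y = 0 reduces to
    y'' = 0.
Its general solution is
    y(x) = A x + B,
with A, B fixed by the endpoint conditions.
Applying the endpoint conditions y(-4) = -4 and y(-2) = -2: solve A·-4 + B = -4 and A·-2 + B = -2. Subtracting gives A(-2 − -4) = -2 − -4, so A = 1, and B = -4 − A·-4 = 0. Therefore
    y(x) = x.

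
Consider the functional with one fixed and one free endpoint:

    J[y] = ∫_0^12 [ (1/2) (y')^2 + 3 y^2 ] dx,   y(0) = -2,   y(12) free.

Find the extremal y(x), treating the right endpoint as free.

The Lagrangian L = (1/2) (y')^2 + 3 y^2 gives
    ∂L/∂y = 6 y,   ∂L/∂y' = y'.
Euler-Lagrange: y'' − 6 y = 0.
With k = sqrt(6), the general solution is
    y(x) = A cosh(sqrt(6) x) + B sinh(sqrt(6) x).
Fixed left endpoint y(0) = -2 ⇒ A = -2.
The right endpoint x = 12 is free, so the natural (transversality) condition is ∂L/∂y' |_{x=12} = 0, i.e. y'(12) = 0.
Compute y'(x) = A k sinh(k x) + B k cosh(k x), so
    y'(12) = A k sinh(k·12) + B k cosh(k·12) = 0
    ⇒ B = −A tanh(k·12) = 2 tanh(sqrt(6)·12).
Therefore the extremal is
    y(x) = −2 cosh(sqrt(6) x) + 2 tanh(sqrt(6)·12) sinh(sqrt(6) x).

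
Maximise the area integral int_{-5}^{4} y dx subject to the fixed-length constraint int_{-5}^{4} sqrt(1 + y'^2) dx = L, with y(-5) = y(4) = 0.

Set up the augmented Lagrangian using a multiplier λ for the length constraint:
    F(y, y') = y − λ sqrt(1 + y'^2).
F has no explicit x dependence, so the Beltrami identity yields a first integral
    F − y' ∂F/∂y' = C.
Compute ∂F/∂y' = −λ y' / sqrt(1 + y'^2). Then
    y − λ sqrt(1 + y'^2) + λ y'^2 / sqrt(1 + y'^2) = C
    ⇒  y − λ / sqrt(1 + y'^2) = C.
Solving for y' and integrating gives
    (x − a)^2 + (y − b)^2 = λ^2,
a circular arc of radius λ. The constants a, b are determined by the endpoint conditions y(-5) = y(4) = 0, and λ is fixed implicitly by the length constraint
    ∫_{-5}^{4} sqrt(1 + y'^2) dx = L.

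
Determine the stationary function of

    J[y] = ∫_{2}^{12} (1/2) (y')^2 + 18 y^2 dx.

The Lagrangian is L = (1/2) (y')^2 + 18 y^2.
Compute ∂L/∂y = 36y, ∂L/∂y' = y'.
The Euler-Lagrange equation d/dx(∂L/∂y') − ∂L/∂y = 0 reduces to
    y'' − 36 y = 0.
Its general solution is
    y(x) = A e^(6x) + B e^(−6x),
with A, B fixed by the endpoint conditions.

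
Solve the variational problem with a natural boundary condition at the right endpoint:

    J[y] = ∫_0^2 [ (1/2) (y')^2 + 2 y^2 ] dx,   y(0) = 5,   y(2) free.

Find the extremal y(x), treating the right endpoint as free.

The Lagrangian L = (1/2) (y')^2 + 2 y^2 gives
    ∂L/∂y = 4 y,   ∂L/∂y' = y'.
Euler-Lagrange: y'' − 4 y = 0.
With k = 2, the general solution is
    y(x) = A cosh(2 x) + B sinh(2 x).
Fixed left endpoint y(0) = 5 ⇒ A = 5.
The right endpoint x = 2 is free, so the natural (transversality) condition is ∂L/∂y' |_{x=2} = 0, i.e. y'(2) = 0.
Compute y'(x) = A k sinh(k x) + B k cosh(k x), so
    y'(2) = A k sinh(k·2) + B k cosh(k·2) = 0
    ⇒ B = −A tanh(k·2) = − 5 tanh(2·2).
Therefore the extremal is
    y(x) = 5 cosh(2 x) − 5 tanh(2·2) sinh(2 x).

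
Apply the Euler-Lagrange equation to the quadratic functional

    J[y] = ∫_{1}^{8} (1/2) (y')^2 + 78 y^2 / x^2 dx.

The Lagrangian is L = (1/2) (y')^2 + 78 y^2 / x^2.
Compute ∂L/∂y = 156y/x^2, ∂L/∂y' = y'.
The Euler-Lagrange equation d/dx(∂L/∂y') − ∂L/∂y = 0 reduces to
    y'' − 156/x^2 · y = 0  (x > 0).
Its general solution is
    y(x) = A x^13 + B x^(-12),
with A, B fixed by the endpoint conditions.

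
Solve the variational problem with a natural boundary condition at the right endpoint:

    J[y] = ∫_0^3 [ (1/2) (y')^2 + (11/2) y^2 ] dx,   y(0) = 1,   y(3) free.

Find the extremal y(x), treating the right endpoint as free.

The Lagrangian L = (1/2) (y')^2 + (11/2) y^2 gives
    ∂L/∂y = 11 y,   ∂L/∂y' = y'.
Euler-Lagrange: y'' − 11 y = 0.
With k = sqrt(11), the general solution is
    y(x) = A cosh(sqrt(11) x) + B sinh(sqrt(11) x).
Fixed left endpoint y(0) = 1 ⇒ A = 1.
The right endpoint x = 3 is free, so the natural (transversality) condition is ∂L/∂y' |_{x=3} = 0, i.e. y'(3) = 0.
Compute y'(x) = A k sinh(k x) + B k cosh(k x), so
    y'(3) = A k sinh(k·3) + B k cosh(k·3) = 0
    ⇒ B = −A tanh(k·3) = − tanh(sqrt(11)·3).
Therefore the extremal is
    y(x) = cosh(sqrt(11) x) − tanh(sqrt(11)·3) sinh(sqrt(11) x).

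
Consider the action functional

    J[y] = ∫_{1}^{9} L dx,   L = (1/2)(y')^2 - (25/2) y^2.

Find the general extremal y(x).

The Lagrangian is L = (1/2)(y')^2 - (25/2) y^2.
∂L/∂y = -25y.
∂L/∂y' = y'.
The Euler-Lagrange equation d/dx(∂L/∂y') − ∂L/∂y = 0 becomes:
    y'' + 25 y = 0
General solution: y(x) = A sin(5x) + B cos(5x), where A and B are arbitrary constants fixed by the endpoint conditions.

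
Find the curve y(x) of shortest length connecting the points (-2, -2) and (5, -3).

Arc-length functional: J[y] = ∫ sqrt(1 + (y')^2) dx.
Lagrangian L = sqrt(1 + (y')^2) has no explicit y dependence, so ∂L/∂y = 0 and the Euler-Lagrange equation gives
    d/dx( y' / sqrt(1 + (y')^2) ) = 0  ⇒  y' / sqrt(1 + (y')^2) = const.
Hence y' is constant, so y(x) is affine.
Fitting the endpoints (-2, -2) and (5, -3):
    slope m = ((-3) − (-2)) / (5 − (-2)) = -1/7,
    intercept c = (-2) − m·(-2) = -16/7.
Extremal: y(x) = (-1/7) x - 16/7.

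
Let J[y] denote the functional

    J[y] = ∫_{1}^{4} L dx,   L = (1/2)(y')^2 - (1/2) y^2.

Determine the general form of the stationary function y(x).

The Lagrangian is L = (1/2)(y')^2 - (1/2) y^2.
∂L/∂y = -y.
∂L/∂y' = y'.
The Euler-Lagrange equation d/dx(∂L/∂y') − ∂L/∂y = 0 becomes:
    y'' + y = 0
General solution: y(x) = A sin(x) + B cos(x), where A and B are arbitrary constants fixed by the endpoint conditions.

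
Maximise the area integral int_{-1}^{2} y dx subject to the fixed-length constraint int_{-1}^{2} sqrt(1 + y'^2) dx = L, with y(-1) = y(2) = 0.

Set up the augmented Lagrangian using a multiplier λ for the length constraint:
    F(y, y') = y − λ sqrt(1 + y'^2).
F has no explicit x dependence, so the Beltrami identity yields a first integral
    F − y' ∂F/∂y' = C.
Compute ∂F/∂y' = −λ y' / sqrt(1 + y'^2). Then
    y − λ sqrt(1 + y'^2) + λ y'^2 / sqrt(1 + y'^2) = C
    ⇒  y − λ / sqrt(1 + y'^2) = C.
Solving for y' and integrating gives
    (x − a)^2 + (y − b)^2 = λ^2,
a circular arc of radius λ. The constants a, b are determined by the endpoint conditions y(-1) = y(2) = 0, and λ is fixed implicitly by the length constraint
    ∫_{-1}^{2} sqrt(1 + y'^2) dx = L.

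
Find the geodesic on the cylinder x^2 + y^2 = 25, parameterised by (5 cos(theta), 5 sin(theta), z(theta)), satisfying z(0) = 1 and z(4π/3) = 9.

Parameterise the cylinder of radius R = 5 as
    r(θ) = (5 cos θ, 5 sin θ, z(θ)).
The arc-length element is
    ds = sqrt(25 + (dz/dθ)^2) dθ,
so the Lagrangian is L = sqrt(25 + z'^2).
L depends on z' only, not on z or θ, so ∂L/∂z = 0 and
    ∂L/∂z' = z' / sqrt(25 + z'^2).
The Euler-Lagrange equation gives
    d/dθ( z' / sqrt(25 + z'^2) ) = 0,
so z' is constant. Integrating once:
    z(θ) = a θ + b,
a helix on the cylinder (a straight line when the cylinder is unrolled). The constants a, b are determined by the endpoint conditions.
With endpoint conditions z(0) = 1 and z(4π/3) = 9: from z(0) = b we get b = 1, and a·4π/3 + 1 = 9 gives a = 6/π, so
    z(θ) = (6/π) θ + 1.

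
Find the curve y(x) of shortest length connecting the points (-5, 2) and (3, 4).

Arc-length functional: J[y] = ∫ sqrt(1 + (y')^2) dx.
Lagrangian L = sqrt(1 + (y')^2) has no explicit y dependence, so ∂L/∂y = 0 and the Euler-Lagrange equation gives
    d/dx( y' / sqrt(1 + (y')^2) ) = 0  ⇒  y' / sqrt(1 + (y')^2) = const.
Hence y' is constant, so y(x) is affine.
Fitting the endpoints (-5, 2) and (3, 4):
    slope m = (4 − 2) / (3 − (-5)) = 1/4,
    intercept c = 2 − m·(-5) = 13/4.
Extremal: y(x) = (1/4) x + 13/4.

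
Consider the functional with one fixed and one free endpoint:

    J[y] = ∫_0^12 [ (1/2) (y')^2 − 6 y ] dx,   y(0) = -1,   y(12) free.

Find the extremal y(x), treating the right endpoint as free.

The Lagrangian L = (1/2) (y')^2 − 6 y gives
    ∂L/∂y = −6,   ∂L/∂y' = y'.
Euler-Lagrange: d/dx(y') − (−6) = 0, i.e. y'' + 6 = 0, so
    y(x) = −(6/2) x^2 + C1 x + C2.
Fixed left endpoint y(0) = -1 ⇒ C2 = -1.
The right endpoint x = 12 is free, so the natural (transversality) condition is ∂L/∂y' |_{x=12} = 0, i.e. y'(12) = 0.
Compute y'(x) = −6 x + C1, so y'(12) = −72 + C1 = 0 ⇒ C1 = 72.
Therefore the extremal is
    y(x) = −3 x^2 + 72 x − 1.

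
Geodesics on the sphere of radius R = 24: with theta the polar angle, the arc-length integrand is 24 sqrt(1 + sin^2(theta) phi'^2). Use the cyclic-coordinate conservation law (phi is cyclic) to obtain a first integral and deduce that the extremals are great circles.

On the sphere of radius R = 24 with spherical coordinates (θ, φ), the induced metric is
    ds^2 = 576(dθ^2 + sin^2(θ) dφ^2).
Parameterise by θ; the arc-length functional is
    J[φ] = ∫ 24 sqrt(1 + sin^2(θ) (dφ/dθ)^2) dθ,
so L = 24 sqrt(1 + sin^2(θ) φ'^2). Compute
    ∂L/∂φ = 0  (L has no explicit φ dependence),
    ∂L/∂φ' = 24 sin^2(θ) φ' / sqrt(1 + sin^2(θ) φ'^2).
Since ∂L/∂φ = 0, the Euler-Lagrange equation
    d/dθ(∂L/∂φ') − ∂L/∂φ = 0
reduces to d/dθ(∂L/∂φ') = 0, i.e. the momentum conjugate to φ is conserved:
    24 sin^2(θ) φ' / sqrt(1 + sin^2(θ) φ'^2) = C.
The overall factor of 24 is constant, so dividing through gives Clairaut's relation sin^2(θ) φ' / sqrt(1 + sin^2(θ) φ'^2) = C' (with C' = C/24). Solving for φ' and integrating gives the great-circle family
    cot(θ) = A cos(φ − φ_0),
i.e. the intersection of the sphere with a plane through the origin. The two constants A and φ_0 (equivalently C and one phase) are fixed by the two endpoint conditions.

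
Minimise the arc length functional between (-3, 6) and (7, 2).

Arc-length functional: J[y] = ∫ sqrt(1 + (y')^2) dx.
Lagrangian L = sqrt(1 + (y')^2) has no explicit y dependence, so ∂L/∂y = 0 and the Euler-Lagrange equation gives
    d/dx( y' / sqrt(1 + (y')^2) ) = 0  ⇒  y' / sqrt(1 + (y')^2) = const.
Hence y' is constant, so y(x) is affine.
Fitting the endpoints (-3, 6) and (7, 2):
    slope m = (2 − 6) / (7 − (-3)) = -2/5,
    intercept c = 6 − m·(-3) = 24/5.
Extremal: y(x) = (-2/5) x + 24/5.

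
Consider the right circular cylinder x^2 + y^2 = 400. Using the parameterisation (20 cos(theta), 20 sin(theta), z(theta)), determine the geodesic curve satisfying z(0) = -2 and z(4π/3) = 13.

Parameterise the cylinder of radius R = 20 as
    r(θ) = (20 cos θ, 20 sin θ, z(θ)).
The arc-length element is
    ds = sqrt(400 + (dz/dθ)^2) dθ,
so the Lagrangian is L = sqrt(400 + z'^2).
L depends on z' only, not on z or θ, so ∂L/∂z = 0 and
    ∂L/∂z' = z' / sqrt(400 + z'^2).
The Euler-Lagrange equation gives
    d/dθ( z' / sqrt(400 + z'^2) ) = 0,
so z' is constant. Integrating once:
    z(θ) = a θ + b,
a helix on the cylinder (a straight line when the cylinder is unrolled). The constants a, b are determined by the endpoint conditions.
With endpoint conditions z(0) = -2 and z(4π/3) = 13: from z(0) = b we get b = -2, and a·4π/3 + -2 = 13 gives a = 45/(4π), so
    z(θ) = (45/(4π)) θ − 2.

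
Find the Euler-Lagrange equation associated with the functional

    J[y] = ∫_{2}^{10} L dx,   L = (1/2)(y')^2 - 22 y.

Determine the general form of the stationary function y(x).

The Lagrangian is L = (1/2)(y')^2 - 22 y.
∂L/∂y = -22.
∂L/∂y' = y'.
The Euler-Lagrange equation d/dx(∂L/∂y') − ∂L/∂y = 0 becomes:
    y'' + 22 = 0
General solution: y(x) = -11 x^2 + A x + B, where A and B are arbitrary constants fixed by the endpoint conditions.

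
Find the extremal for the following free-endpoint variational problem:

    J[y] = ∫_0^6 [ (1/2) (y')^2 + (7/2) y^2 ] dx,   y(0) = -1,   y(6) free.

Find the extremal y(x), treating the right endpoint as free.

The Lagrangian L = (1/2) (y')^2 + (7/2) y^2 gives
    ∂L/∂y = 7 y,   ∂L/∂y' = y'.
Euler-Lagrange: y'' − 7 y = 0.
With k = sqrt(7), the general solution is
    y(x) = A cosh(sqrt(7) x) + B sinh(sqrt(7) x).
Fixed left endpoint y(0) = -1 ⇒ A = -1.
The right endpoint x = 6 is free, so the natural (transversality) condition is ∂L/∂y' |_{x=6} = 0, i.e. y'(6) = 0.
Compute y'(x) = A k sinh(k x) + B k cosh(k x), so
    y'(6) = A k sinh(k·6) + B k cosh(k·6) = 0
    ⇒ B = −A tanh(k·6) = tanh(sqrt(7)·6).
Therefore the extremal is
    y(x) = −cosh(sqrt(7) x) + tanh(sqrt(7)·6) sinh(sqrt(7) x).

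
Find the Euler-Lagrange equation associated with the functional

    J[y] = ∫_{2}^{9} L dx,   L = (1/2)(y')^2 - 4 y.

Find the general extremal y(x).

The Lagrangian is L = (1/2)(y')^2 - 4 y.
∂L/∂y = -4.
∂L/∂y' = y'.
The Euler-Lagrange equation d/dx(∂L/∂y') − ∂L/∂y = 0 becomes:
    y'' + 4 = 0
General solution: y(x) = -2 x^2 + A x + B, where A and B are arbitrary constants fixed by the endpoint conditions.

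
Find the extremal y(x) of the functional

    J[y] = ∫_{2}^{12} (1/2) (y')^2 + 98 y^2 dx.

The Lagrangian is L = (1/2) (y')^2 + 98 y^2.
Compute ∂L/∂y = 196y, ∂L/∂y' = y'.
The Euler-Lagrange equation d/dx(∂L/∂y') − ∂L/∂y = 0 reduces to
    y'' − 196 y = 0.
Its general solution is
    y(x) = A e^(14x) + B e^(−14x),
with A, B fixed by the endpoint conditions.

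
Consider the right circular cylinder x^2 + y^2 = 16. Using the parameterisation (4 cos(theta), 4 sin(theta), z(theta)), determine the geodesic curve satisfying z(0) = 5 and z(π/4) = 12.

Parameterise the cylinder of radius R = 4 as
    r(θ) = (4 cos θ, 4 sin θ, z(θ)).
The arc-length element is
    ds = sqrt(16 + (dz/dθ)^2) dθ,
so the Lagrangian is L = sqrt(16 + z'^2).
L depends on z' only, not on z or θ, so ∂L/∂z = 0 and
    ∂L/∂z' = z' / sqrt(16 + z'^2).
The Euler-Lagrange equation gives
    d/dθ( z' / sqrt(16 + z'^2) ) = 0,
so z' is constant. Integrating once:
    z(θ) = a θ + b,
a helix on the cylinder (a straight line when the cylinder is unrolled). The constants a, b are determined by the endpoint conditions.
With endpoint conditions z(0) = 5 and z(π/4) = 12: from z(0) = b we get b = 5, and a·π/4 + 5 = 12 gives a = 28/π, so
    z(θ) = (28/π) θ + 5.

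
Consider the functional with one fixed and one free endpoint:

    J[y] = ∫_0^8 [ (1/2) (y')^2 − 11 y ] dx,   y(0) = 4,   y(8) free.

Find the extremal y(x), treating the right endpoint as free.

The Lagrangian L = (1/2) (y')^2 − 11 y gives
    ∂L/∂y = −11,   ∂L/∂y' = y'.
Euler-Lagrange: d/dx(y') − (−11) = 0, i.e. y'' + 11 = 0, so
    y(x) = −(11/2) x^2 + C1 x + C2.
Fixed left endpoint y(0) = 4 ⇒ C2 = 4.
The right endpoint x = 8 is free, so the natural (transversality) condition is ∂L/∂y' |_{x=8} = 0, i.e. y'(8) = 0.
Compute y'(x) = −11 x + C1, so y'(8) = −88 + C1 = 0 ⇒ C1 = 88.
Therefore the extremal is
    y(x) = −(11/2) x^2 + 88 x + 4.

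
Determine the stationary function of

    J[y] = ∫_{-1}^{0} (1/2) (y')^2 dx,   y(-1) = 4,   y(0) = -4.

The Lagrangian is L = (1/2) (y')^2.
Compute ∂L/∂y = 0, ∂L/∂y' = y'.
The Euler-Lagrange equation d/dx(∂L/∂y') − ∂L/∂y = 0 reduces to
    y'' = 0.
Its general solution is
    y(x) = A x + B,
with A, B fixed by the endpoint conditions.
Applying the endpoint conditions y(-1) = 4 and y(0) = -4: solve A·-1 + B = 4 and A·0 + B = -4. Subtracting gives A(0 − -1) = -4 − 4, so A = -8, and B = 4 − A·-1 = -4. Therefore
    y(x) = -8 x - 4.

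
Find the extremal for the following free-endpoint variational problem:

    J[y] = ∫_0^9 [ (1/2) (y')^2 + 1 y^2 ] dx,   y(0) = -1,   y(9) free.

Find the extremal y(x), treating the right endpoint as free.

The Lagrangian L = (1/2) (y')^2 + 1 y^2 gives
    ∂L/∂y = 2 y,   ∂L/∂y' = y'.
Euler-Lagrange: y'' − 2 y = 0.
With k = sqrt(2), the general solution is
    y(x) = A cosh(sqrt(2) x) + B sinh(sqrt(2) x).
Fixed left endpoint y(0) = -1 ⇒ A = -1.
The right endpoint x = 9 is free, so the natural (transversality) condition is ∂L/∂y' |_{x=9} = 0, i.e. y'(9) = 0.
Compute y'(x) = A k sinh(k x) + B k cosh(k x), so
    y'(9) = A k sinh(k·9) + B k cosh(k·9) = 0
    ⇒ B = −A tanh(k·9) = tanh(sqrt(2)·9).
Therefore the extremal is
    y(x) = −cosh(sqrt(2) x) + tanh(sqrt(2)·9) sinh(sqrt(2) x).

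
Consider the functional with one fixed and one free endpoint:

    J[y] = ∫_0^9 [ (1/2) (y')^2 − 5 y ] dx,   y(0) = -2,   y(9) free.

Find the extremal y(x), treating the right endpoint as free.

The Lagrangian L = (1/2) (y')^2 − 5 y gives
    ∂L/∂y = −5,   ∂L/∂y' = y'.
Euler-Lagrange: d/dx(y') − (−5) = 0, i.e. y'' + 5 = 0, so
    y(x) = −(5/2) x^2 + C1 x + C2.
Fixed left endpoint y(0) = -2 ⇒ C2 = -2.
The right endpoint x = 9 is free, so the natural (transversality) condition is ∂L/∂y' |_{x=9} = 0, i.e. y'(9) = 0.
Compute y'(x) = −5 x + C1, so y'(9) = −45 + C1 = 0 ⇒ C1 = 45.
Therefore the extremal is
    y(x) = −(5/2) x^2 + 45 x − 2.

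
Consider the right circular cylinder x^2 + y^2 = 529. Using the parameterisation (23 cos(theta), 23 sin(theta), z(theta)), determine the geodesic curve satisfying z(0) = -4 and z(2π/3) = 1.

Parameterise the cylinder of radius R = 23 as
    r(θ) = (23 cos θ, 23 sin θ, z(θ)).
The arc-length element is
    ds = sqrt(529 + (dz/dθ)^2) dθ,
so the Lagrangian is L = sqrt(529 + z'^2).
L depends on z' only, not on z or θ, so ∂L/∂z = 0 and
    ∂L/∂z' = z' / sqrt(529 + z'^2).
The Euler-Lagrange equation gives
    d/dθ( z' / sqrt(529 + z'^2) ) = 0,
so z' is constant. Integrating once:
    z(θ) = a θ + b,
a helix on the cylinder (a straight line when the cylinder is unrolled). The constants a, b are determined by the endpoint conditions.
With endpoint conditions z(0) = -4 and z(2π/3) = 1: from z(0) = b we get b = -4, and a·2π/3 + -4 = 1 gives a = 15/(2π), so
    z(θ) = (15/(2π)) θ − 4.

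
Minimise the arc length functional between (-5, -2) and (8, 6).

Arc-length functional: J[y] = ∫ sqrt(1 + (y')^2) dx.
Lagrangian L = sqrt(1 + (y')^2) has no explicit y dependence, so ∂L/∂y = 0 and the Euler-Lagrange equation gives
    d/dx( y' / sqrt(1 + (y')^2) ) = 0  ⇒  y' / sqrt(1 + (y')^2) = const.
Hence y' is constant, so y(x) is affine.
Fitting the endpoints (-5, -2) and (8, 6):
    slope m = (6 − (-2)) / (8 − (-5)) = 8/13,
    intercept c = (-2) − m·(-5) = 14/13.
Extremal: y(x) = (8/13) x + 14/13.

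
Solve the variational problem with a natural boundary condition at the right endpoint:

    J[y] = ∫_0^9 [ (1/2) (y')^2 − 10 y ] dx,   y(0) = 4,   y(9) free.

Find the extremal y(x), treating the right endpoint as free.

The Lagrangian L = (1/2) (y')^2 − 10 y gives
    ∂L/∂y = −10,   ∂L/∂y' = y'.
Euler-Lagrange: d/dx(y') − (−10) = 0, i.e. y'' + 10 = 0, so
    y(x) = −(10/2) x^2 + C1 x + C2.
Fixed left endpoint y(0) = 4 ⇒ C2 = 4.
The right endpoint x = 9 is free, so the natural (transversality) condition is ∂L/∂y' |_{x=9} = 0, i.e. y'(9) = 0.
Compute y'(x) = −10 x + C1, so y'(9) = −90 + C1 = 0 ⇒ C1 = 90.
Therefore the extremal is
    y(x) = −5 x^2 + 90 x + 4.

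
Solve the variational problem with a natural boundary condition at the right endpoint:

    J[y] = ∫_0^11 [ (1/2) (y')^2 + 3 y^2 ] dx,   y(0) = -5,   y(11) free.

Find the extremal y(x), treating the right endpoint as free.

The Lagrangian L = (1/2) (y')^2 + 3 y^2 gives
    ∂L/∂y = 6 y,   ∂L/∂y' = y'.
Euler-Lagrange: y'' − 6 y = 0.
With k = sqrt(6), the general solution is
    y(x) = A cosh(sqrt(6) x) + B sinh(sqrt(6) x).
Fixed left endpoint y(0) = -5 ⇒ A = -5.
The right endpoint x = 11 is free, so the natural (transversality) condition is ∂L/∂y' |_{x=11} = 0, i.e. y'(11) = 0.
Compute y'(x) = A k sinh(k x) + B k cosh(k x), so
    y'(11) = A k sinh(k·11) + B k cosh(k·11) = 0
    ⇒ B = −A tanh(k·11) = 5 tanh(sqrt(6)·11).
Therefore the extremal is
    y(x) = −5 cosh(sqrt(6) x) + 5 tanh(sqrt(6)·11) sinh(sqrt(6) x).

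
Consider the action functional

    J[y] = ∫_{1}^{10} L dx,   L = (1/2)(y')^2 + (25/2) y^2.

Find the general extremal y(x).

The Lagrangian is L = (1/2)(y')^2 + (25/2) y^2.
∂L/∂y = 25y.
∂L/∂y' = y'.
The Euler-Lagrange equation d/dx(∂L/∂y') − ∂L/∂y = 0 becomes:
    y'' - 25 y = 0
General solution: y(x) = A e^(5x) + B e^(-5x), where A and B are arbitrary constants fixed by the endpoint conditions.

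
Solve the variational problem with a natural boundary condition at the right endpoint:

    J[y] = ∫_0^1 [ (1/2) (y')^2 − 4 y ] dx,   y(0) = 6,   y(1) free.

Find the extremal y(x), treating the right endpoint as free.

The Lagrangian L = (1/2) (y')^2 − 4 y gives
    ∂L/∂y = −4,   ∂L/∂y' = y'.
Euler-Lagrange: d/dx(y') − (−4) = 0, i.e. y'' + 4 = 0, so
    y(x) = −(4/2) x^2 + C1 x + C2.
Fixed left endpoint y(0) = 6 ⇒ C2 = 6.
The right endpoint x = 1 is free, so the natural (transversality) condition is ∂L/∂y' |_{x=1} = 0, i.e. y'(1) = 0.
Compute y'(x) = −4 x + C1, so y'(1) = −4 + C1 = 0 ⇒ C1 = 4.
Therefore the extremal is
    y(x) = −2 x^2 + 4 x + 6.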